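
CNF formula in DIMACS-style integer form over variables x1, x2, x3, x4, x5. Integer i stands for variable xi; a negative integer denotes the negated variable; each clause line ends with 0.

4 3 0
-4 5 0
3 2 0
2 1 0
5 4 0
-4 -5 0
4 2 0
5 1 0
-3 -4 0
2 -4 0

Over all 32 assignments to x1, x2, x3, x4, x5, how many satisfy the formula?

2

Satisfying assignments:
  x1=0 x2=1 x3=1 x4=0 x5=1
  x1=1 x2=1 x3=1 x4=0 x5=1
Count: 2.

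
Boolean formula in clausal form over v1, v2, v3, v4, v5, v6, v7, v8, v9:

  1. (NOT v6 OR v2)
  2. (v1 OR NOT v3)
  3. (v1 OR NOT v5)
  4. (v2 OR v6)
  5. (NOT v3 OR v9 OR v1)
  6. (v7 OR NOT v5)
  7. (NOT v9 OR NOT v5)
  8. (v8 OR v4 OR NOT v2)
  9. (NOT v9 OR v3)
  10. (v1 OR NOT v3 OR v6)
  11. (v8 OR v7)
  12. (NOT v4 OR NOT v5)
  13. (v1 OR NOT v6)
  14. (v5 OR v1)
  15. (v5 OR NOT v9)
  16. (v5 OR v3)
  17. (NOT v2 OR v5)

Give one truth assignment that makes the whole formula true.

v1=T, v2=T, v3=T, v4=F, v5=T, v6=F, v7=T, v8=T, v9=F

v1 occurs only positively in the remaining clauses — set v1 = True.
Pure literal: v7 appears only positively; assign v7 = True.
Branch on v2: take v2 = True.
  then v5 is forced to True.
  then v9 is forced to False.
  then v4 is forced to False.
  then v8 is forced to True.
v3, v6 are now unconstrained; take v3 = True, v6 = False.
Every clause has at least one true literal under this assignment.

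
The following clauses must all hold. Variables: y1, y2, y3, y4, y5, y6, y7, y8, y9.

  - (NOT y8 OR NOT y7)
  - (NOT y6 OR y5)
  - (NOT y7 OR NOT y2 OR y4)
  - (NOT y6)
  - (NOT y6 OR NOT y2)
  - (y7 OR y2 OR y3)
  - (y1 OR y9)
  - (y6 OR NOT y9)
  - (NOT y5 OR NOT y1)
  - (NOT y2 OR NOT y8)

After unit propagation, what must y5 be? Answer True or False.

(NOT y6) is a unit clause: y6 = False.
(y6 OR NOT y9): since y6 = False, the clause reduces to (NOT y9). y9 = False.
In (y9 OR y1), y9 is now false; y1 must hold, so y1 = True.
(NOT y5 OR NOT y1): since y1 = True, the clause reduces to (NOT y5). y5 = False.

False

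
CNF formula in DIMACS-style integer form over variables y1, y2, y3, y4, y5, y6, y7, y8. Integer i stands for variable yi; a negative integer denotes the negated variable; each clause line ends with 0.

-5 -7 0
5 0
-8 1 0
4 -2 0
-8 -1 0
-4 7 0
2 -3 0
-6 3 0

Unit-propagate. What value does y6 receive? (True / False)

(y5) stands alone — y5 = True.
In (~y7 \/ ~y5), ~y5 is now false; ~y7 must hold, so y7 = False.
In (~y4 \/ y7), y7 is now false; ~y4 must hold, so y4 = False.
(y4 \/ ~y2): since y4 = False, the clause reduces to (~y2). y2 = False.
In (~y3 \/ y2), y2 is now false; ~y3 must hold, so y3 = False.
In (y3 \/ ~y6), y3 is now false; ~y6 must hold, so y6 = False.

False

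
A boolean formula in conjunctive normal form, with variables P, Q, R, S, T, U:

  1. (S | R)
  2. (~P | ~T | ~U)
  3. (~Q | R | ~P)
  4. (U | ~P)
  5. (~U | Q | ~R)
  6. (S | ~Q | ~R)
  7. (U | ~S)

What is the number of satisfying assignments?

Case analysis on R and U:
  R=1, U=1: remaining (P,Q,S,T) ∈ {(0,1,1,0); (0,1,1,1); (1,1,1,0)} — 3.
  R=1, U=0: remaining (P,Q,S,T) ∈ {(0,0,0,0); (0,0,0,1)} — 2.
  R=0, U=1: 5 of the 16 assignments to (P,Q,S,T) work.
  R=0, U=0: a clause becomes empty — 0.
Total: 3 + 2 + 5 + 0 = 10.

10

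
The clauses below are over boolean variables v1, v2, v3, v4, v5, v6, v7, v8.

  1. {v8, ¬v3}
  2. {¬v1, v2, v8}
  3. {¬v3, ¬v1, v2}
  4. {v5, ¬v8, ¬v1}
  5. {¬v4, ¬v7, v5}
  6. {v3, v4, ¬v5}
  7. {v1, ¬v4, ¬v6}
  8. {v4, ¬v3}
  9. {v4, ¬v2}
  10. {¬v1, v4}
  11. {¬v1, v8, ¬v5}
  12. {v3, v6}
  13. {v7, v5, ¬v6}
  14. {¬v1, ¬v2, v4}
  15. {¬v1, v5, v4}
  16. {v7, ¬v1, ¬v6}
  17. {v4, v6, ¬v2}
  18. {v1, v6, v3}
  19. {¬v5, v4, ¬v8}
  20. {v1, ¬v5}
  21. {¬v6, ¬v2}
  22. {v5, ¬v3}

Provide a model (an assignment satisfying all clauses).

Branch on v1: take v1 = False.
  then v5 is forced to False.
  then v3 is forced to False.
  then v6 is forced to True.
  then v4 is forced to False.
  then v2 is forced to False.
  then v7 is forced to True.
v8 is now unconstrained; take v8 = True.
Every clause has at least one true literal under this assignment.
Check each clause:
  1. {¬v3, v8} — v8 is true.
  2. {¬v1, v8, v2} — v8 is true.
  3. {v2, ¬v3, ¬v1} — ¬v3 is true.
  4. {v5, ¬v1, ¬v8} — ¬v1 is true.
  5. {v5, ¬v7, ¬v4} — ¬v4 is true.
  6. {v3, v4, ¬v5} — ¬v5 is true.
  7. {¬v4, ¬v6, v1} — ¬v4 is true.
  8. {v4, ¬v3} — ¬v3 is true.
  9. {v4, ¬v2} — ¬v2 is true.
  10. {¬v1, v4} — ¬v1 is true.
  11. {¬v1, ¬v5, v8} — v8 is true.
  12. {v6, v3} — v6 is true.
  13. {v5, v7, ¬v6} — v7 is true.
  14. {¬v2, ¬v1, v4} — ¬v2 is true.
  15. {¬v1, v5, v4} — ¬v1 is true.
  16. {v7, ¬v1, ¬v6} — ¬v1 is true.
  17. {v6, v4, ¬v2} — ¬v2 is true.
  18. {v1, v6, v3} — v6 is true.
  19. {¬v5, v4, ¬v8} — ¬v5 is true.
  20. {v1, ¬v5} — ¬v5 is true.
  21. {¬v2, ¬v6} — ¬v2 is true.
  22. {¬v3, v5} — ¬v3 is true.

v1=False  v2=False  v3=False  v4=False  v5=False  v6=True  v7=True  v8=True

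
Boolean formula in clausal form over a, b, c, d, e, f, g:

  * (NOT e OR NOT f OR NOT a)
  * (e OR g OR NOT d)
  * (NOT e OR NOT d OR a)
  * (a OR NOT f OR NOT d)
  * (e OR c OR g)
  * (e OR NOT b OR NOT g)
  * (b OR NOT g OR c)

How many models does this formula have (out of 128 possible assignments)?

Case analysis on e and g:
  e=T, g=T: 12 of the 32 assignments to (a,b,c,d,f) work.
  e=T, g=F: b, c free; 4 ways for (a,d,f) × 2^2 = 16.
  e=F, g=T: 7 of the 32 assignments to (a,b,c,d,f) work.
  e=F, g=F: forces c=T; d=F; a, b, f free → 2^3 = 8.
Total: 12 + 16 + 7 + 8 = 43.

43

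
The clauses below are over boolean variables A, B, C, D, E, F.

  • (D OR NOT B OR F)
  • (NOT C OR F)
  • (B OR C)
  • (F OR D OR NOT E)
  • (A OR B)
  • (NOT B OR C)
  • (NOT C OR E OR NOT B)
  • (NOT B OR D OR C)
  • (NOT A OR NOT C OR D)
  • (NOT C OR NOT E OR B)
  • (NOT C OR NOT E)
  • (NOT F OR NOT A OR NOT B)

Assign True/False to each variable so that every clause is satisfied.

A=True, B=False, C=True, D=True, E=False, F=True

Pure literal: D appears only positively; assign D = True.
Set A = True and propagate.
Try B = False.
  then C is forced to True.
  then F is forced to True.
  then E is forced to False.
Check each clause:
  1. (F OR D OR NOT B) — D is true.
  2. (NOT C OR F) — F is true.
  3. (C OR B) — C is true.
  4. (NOT E OR F OR D) — NOT E is true.
  5. (B OR A) — A is true.
  6. (NOT B OR C) — C is true.
  7. (E OR NOT C OR NOT B) — NOT B is true.
  8. (NOT B OR C OR D) — C is true.
  9. (NOT A OR D OR NOT C) — D is true.
  10. (NOT E OR B OR NOT C) — NOT E is true.
  11. (NOT E OR NOT C) — NOT E is true.
  12. (NOT B OR NOT F OR NOT A) — NOT B is true.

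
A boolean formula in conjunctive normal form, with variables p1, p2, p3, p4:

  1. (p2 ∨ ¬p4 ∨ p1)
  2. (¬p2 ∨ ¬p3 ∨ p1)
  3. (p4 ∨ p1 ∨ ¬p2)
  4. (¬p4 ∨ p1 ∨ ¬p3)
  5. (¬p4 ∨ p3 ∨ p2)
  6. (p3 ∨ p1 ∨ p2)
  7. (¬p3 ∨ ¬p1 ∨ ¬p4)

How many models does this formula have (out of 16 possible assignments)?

Satisfying assignments:
  p1=0 p2=0 p3=1 p4=0
  p1=0 p2=1 p3=0 p4=1
  p1=1 p2=0 p3=0 p4=0
  p1=1 p2=0 p3=1 p4=0
  p1=1 p2=1 p3=0 p4=0
  p1=1 p2=1 p3=0 p4=1
  p1=1 p2=1 p3=1 p4=0
Count: 7.

7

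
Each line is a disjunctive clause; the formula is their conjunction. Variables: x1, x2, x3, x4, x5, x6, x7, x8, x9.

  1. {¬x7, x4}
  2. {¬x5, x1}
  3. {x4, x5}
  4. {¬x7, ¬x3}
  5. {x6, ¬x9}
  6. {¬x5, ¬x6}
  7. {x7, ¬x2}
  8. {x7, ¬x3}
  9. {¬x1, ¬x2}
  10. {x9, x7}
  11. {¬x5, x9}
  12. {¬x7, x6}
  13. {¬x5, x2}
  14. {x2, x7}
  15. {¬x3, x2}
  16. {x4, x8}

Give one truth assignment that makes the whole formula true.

x3 occurs only negated in the remaining clauses — set x3 = False.
x4 occurs only positively in the remaining clauses — set x4 = True.
Set x1 = False and propagate.
  then x5 is forced to False.
Try x2 = True.
  then x7 is forced to True.
  then x6 is forced to True.
x8, x9 are now unconstrained; take x8 = True, x9 = False.

x1=False, x2=True, x3=False, x4=True, x5=False, x6=True, x7=True, x8=True, x9=False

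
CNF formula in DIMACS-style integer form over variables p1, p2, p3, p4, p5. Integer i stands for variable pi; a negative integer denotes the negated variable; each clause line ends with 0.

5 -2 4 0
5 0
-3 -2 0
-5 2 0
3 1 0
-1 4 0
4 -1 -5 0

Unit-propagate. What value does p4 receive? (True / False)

(p5) stands alone — p5 = True.
(p2 \/ ~p5) with p5 = True leaves only p2, so p2 = True.
(~p2 \/ ~p3) with p2 = True leaves only ~p3, so p3 = False.
From (p1 \/ p3) and p3 = False: p1 = True.
(p4 \/ ~p1) with p1 = True leaves only p4, so p4 = True.

True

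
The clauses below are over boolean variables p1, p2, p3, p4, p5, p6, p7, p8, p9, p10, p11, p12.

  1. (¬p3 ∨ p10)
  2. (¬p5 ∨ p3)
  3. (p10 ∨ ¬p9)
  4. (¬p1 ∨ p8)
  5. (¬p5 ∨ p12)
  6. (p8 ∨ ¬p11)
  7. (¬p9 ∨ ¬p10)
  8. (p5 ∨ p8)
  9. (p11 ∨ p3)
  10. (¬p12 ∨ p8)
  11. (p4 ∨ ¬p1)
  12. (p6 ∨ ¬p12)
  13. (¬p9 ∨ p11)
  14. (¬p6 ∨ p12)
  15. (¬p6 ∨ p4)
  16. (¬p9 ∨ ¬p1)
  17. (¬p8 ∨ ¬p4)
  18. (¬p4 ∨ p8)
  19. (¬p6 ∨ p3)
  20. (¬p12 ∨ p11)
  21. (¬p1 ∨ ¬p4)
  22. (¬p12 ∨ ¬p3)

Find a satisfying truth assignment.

p1 = F  p2 = T  p3 = F  p4 = F  p5 = F  p6 = F  p7 = F  p8 = T  p9 = F  p10 = F  p11 = T  p12 = F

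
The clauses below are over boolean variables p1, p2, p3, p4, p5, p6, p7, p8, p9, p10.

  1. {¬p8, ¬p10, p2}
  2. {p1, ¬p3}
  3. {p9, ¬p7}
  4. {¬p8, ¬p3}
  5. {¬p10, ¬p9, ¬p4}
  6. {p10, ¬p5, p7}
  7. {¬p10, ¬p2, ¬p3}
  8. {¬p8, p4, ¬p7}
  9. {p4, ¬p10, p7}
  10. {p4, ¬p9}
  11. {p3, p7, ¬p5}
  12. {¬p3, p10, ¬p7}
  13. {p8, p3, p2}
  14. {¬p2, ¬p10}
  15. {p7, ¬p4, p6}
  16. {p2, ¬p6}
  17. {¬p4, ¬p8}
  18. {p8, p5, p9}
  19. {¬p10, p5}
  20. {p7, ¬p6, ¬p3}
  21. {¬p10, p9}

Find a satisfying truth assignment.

p1 = False, p2 = True, p3 = False, p4 = False, p5 = False, p6 = False, p7 = False, p8 = True, p9 = False, p10 = False

Branch on p1: take p1 = False.
  then p3 is forced to False.
Branch on p2: take p2 = True.
  then p10 is forced to False.
For the remaining variables, p4 = False, p5 = False, p6 = False, p7 = False, p8 = True, p9 = False works.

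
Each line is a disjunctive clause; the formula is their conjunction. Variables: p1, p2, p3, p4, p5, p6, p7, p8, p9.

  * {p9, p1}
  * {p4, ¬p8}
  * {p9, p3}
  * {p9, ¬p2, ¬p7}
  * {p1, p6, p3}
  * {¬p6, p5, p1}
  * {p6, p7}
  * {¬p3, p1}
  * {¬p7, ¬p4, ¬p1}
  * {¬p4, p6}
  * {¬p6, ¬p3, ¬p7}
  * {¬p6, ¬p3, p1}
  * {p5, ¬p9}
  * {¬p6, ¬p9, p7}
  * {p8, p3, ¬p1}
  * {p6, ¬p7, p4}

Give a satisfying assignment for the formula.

Pure literal: p2 appears only negated; assign p2 = False.
Pure literal: p5 appears only positively; assign p5 = True.
Try p1 = True.
Try p3 = True.
Set p4 = True and propagate.
  then p7 is forced to False.
  then p6 is forced to True.
  then p9 is forced to False.
p8 is now unconstrained; take p8 = False.
Every clause has at least one true literal under this assignment.

p1=1  p2=0  p3=1  p4=1  p5=1  p6=1  p7=0  p8=0  p9=0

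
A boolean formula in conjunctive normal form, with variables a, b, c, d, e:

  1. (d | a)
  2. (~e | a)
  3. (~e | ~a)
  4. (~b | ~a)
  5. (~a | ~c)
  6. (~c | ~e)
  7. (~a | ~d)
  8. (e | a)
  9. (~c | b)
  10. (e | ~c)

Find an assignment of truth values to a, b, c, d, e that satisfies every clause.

a=1, b=0, c=0, d=0, e=0

Pure literal: c appears only negated; assign c = False.
Set a = True and propagate.
  then e is forced to False.
  then b is forced to False.
  then d is forced to False.
Every clause has at least one true literal under this assignment.
Check each clause:
  1. (a | d) — a is true.
  2. (~e | a) — a is true.
  3. (~a | ~e) — ~e is true.
  4. (~a | ~b) — ~b is true.
  5. (~c | ~a) — ~c is true.
  6. (~c | ~e) — ~e is true.
  7. (~d | ~a) — ~d is true.
  8. (a | e) — a is true.
  9. (~c | b) — ~c is true.
  10. (e | ~c) — ~c is true.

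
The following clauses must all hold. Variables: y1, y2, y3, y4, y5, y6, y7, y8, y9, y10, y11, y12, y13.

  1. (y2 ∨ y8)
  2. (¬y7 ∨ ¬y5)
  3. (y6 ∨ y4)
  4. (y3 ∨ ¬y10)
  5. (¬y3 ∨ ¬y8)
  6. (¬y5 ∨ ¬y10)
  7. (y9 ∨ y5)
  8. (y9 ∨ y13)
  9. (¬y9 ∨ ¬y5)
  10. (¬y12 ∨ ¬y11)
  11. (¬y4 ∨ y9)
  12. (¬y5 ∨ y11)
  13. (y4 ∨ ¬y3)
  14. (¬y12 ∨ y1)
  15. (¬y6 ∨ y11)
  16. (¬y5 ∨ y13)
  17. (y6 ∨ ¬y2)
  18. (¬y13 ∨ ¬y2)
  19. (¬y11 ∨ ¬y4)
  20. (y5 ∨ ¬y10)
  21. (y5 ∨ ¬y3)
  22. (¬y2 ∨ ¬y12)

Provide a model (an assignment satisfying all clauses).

y1=0, y2=1, y3=0, y4=0, y5=0, y6=1, y7=0, y8=1, y9=1, y10=0, y11=1, y12=0, y13=0

Check each clause:
  1. (y2 ∨ y8) — y8 is true.
  2. (¬y5 ∨ ¬y7) — ¬y7 is true.
  3. (y6 ∨ y4) — y6 is true.
  4. (¬y10 ∨ y3) — ¬y10 is true.
  5. (¬y3 ∨ ¬y8) — ¬y3 is true.
  6. (¬y5 ∨ ¬y10) — ¬y5 is true.
  7. (y5 ∨ y9) — y9 is true.
  8. (y13 ∨ y9) — y9 is true.
  9. (¬y5 ∨ ¬y9) — ¬y5 is true.
  10. (¬y12 ∨ ¬y11) — ¬y12 is true.
  11. (¬y4 ∨ y9) — y9 is true.
  12. (¬y5 ∨ y11) — y11 is true.
  13. (¬y3 ∨ y4) — ¬y3 is true.
  14. (¬y12 ∨ y1) — ¬y12 is true.
  15. (¬y6 ∨ y11) — y11 is true.
  16. (¬y5 ∨ y13) — ¬y5 is true.
  17. (y6 ∨ ¬y2) — y6 is true.
  18. (¬y2 ∨ ¬y13) — ¬y13 is true.
  19. (¬y4 ∨ ¬y11) — ¬y4 is true.
  20. (¬y10 ∨ y5) — ¬y10 is true.
  21. (¬y3 ∨ y5) — ¬y3 is true.
  22. (¬y12 ∨ ¬y2) — ¬y12 is true.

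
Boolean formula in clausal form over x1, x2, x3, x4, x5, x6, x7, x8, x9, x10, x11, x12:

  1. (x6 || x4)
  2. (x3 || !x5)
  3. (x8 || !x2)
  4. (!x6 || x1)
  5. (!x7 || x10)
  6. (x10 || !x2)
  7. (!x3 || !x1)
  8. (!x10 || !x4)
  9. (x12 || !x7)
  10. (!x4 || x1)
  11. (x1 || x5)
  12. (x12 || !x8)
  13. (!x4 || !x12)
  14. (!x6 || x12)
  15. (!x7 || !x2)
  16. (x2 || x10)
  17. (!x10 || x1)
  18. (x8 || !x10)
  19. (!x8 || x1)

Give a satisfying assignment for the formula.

x1=1, x2=0, x3=0, x4=0, x5=0, x6=1, x7=1, x8=1, x9=0, x10=1, x11=0, x12=1

Try x1 = True.
  then x3 is forced to False.
  then x5 is forced to False.
Branch on x2: take x2 = False.
  then x10 is forced to True.
  then x4 is forced to False.
  then x6 is forced to True.
  then x12 is forced to True.
  then x8 is forced to True.
x7, x9, x11 are now unconstrained; take x7 = True, x9 = False, x11 = False.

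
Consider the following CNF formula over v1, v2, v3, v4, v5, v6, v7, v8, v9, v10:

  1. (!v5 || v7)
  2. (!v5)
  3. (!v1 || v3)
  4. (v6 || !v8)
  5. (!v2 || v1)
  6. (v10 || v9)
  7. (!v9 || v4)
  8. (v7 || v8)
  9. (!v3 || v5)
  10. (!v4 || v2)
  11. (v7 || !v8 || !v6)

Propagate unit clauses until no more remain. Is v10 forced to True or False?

True

(!v5) stands alone — v5 = False.
In (!v3 || v5), v5 is now false; !v3 must hold, so v3 = False.
(!v1 || v3): since v3 = False, the clause reduces to (!v1). v1 = False.
From (v1 || !v2) and v1 = False: v2 = False.
(v2 || !v4): since v2 = False, the clause reduces to (!v4). v4 = False.
In (!v9 || v4), v4 is now false; !v9 must hold, so v9 = False.
(v9 || v10): since v9 = False, the clause reduces to (v10). v10 = True.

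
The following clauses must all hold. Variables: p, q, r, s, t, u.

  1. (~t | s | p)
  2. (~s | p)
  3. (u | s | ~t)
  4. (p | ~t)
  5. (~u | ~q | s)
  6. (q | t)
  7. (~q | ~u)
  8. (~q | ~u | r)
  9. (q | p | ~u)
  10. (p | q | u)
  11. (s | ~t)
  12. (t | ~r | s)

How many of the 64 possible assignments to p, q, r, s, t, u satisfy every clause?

10

Split on q, then s.
  q=1, s=1: remaining (p,r,t,u) ∈ {(1,0,0,0); (1,0,1,0); (1,1,0,0); (1,1,1,0)} — 4.
  q=1, s=0: remaining (p,r,t,u) ∈ {(0,0,0,0); (1,0,0,0)} — 2.
  q=0, s=1: remaining (p,r,t,u) ∈ {(1,0,1,0); (1,0,1,1); (1,1,1,0); (1,1,1,1)} — 4.
  q=0, s=0: a clause becomes empty — 0.
Total: 4 + 2 + 4 + 0 = 10.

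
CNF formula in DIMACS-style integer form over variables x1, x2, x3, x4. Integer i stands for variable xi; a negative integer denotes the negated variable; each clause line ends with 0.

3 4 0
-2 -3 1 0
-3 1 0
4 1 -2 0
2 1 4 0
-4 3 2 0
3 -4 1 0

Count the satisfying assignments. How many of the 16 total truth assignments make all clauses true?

5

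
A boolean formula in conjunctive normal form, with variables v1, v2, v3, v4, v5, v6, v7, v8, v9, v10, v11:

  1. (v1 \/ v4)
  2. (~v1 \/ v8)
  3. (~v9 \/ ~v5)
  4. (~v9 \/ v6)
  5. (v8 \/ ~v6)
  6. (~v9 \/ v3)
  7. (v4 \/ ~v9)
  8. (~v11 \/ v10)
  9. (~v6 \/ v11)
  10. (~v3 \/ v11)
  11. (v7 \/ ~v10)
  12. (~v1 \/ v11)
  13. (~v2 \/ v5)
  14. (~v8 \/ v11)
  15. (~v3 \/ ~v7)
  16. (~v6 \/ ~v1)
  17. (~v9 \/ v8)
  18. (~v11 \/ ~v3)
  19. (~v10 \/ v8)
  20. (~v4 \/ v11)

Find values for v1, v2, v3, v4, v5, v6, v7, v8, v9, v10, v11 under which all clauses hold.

v1=F, v2=F, v3=F, v4=T, v5=F, v6=T, v7=T, v8=T, v9=F, v10=T, v11=T

Check each clause:
  1. (v4 \/ v1) — v4 is true.
  2. (v8 \/ ~v1) — v8 is true.
  3. (~v5 \/ ~v9) — ~v5 is true.
  4. (~v9 \/ v6) — v6 is true.
  5. (v8 \/ ~v6) — v8 is true.
  6. (~v9 \/ v3) — ~v9 is true.
  7. (~v9 \/ v4) — v4 is true.
  8. (~v11 \/ v10) — v10 is true.
  9. (v11 \/ ~v6) — v11 is true.
  10. (v11 \/ ~v3) — v11 is true.
  11. (~v10 \/ v7) — v7 is true.
  12. (v11 \/ ~v1) — v11 is true.
  13. (v5 \/ ~v2) — ~v2 is true.
  14. (~v8 \/ v11) — v11 is true.
  15. (~v3 \/ ~v7) — ~v3 is true.
  16. (~v1 \/ ~v6) — ~v1 is true.
  17. (~v9 \/ v8) — v8 is true.
  18. (~v11 \/ ~v3) — ~v3 is true.
  19. (~v10 \/ v8) — v8 is true.
  20. (v11 \/ ~v4) — v11 is true.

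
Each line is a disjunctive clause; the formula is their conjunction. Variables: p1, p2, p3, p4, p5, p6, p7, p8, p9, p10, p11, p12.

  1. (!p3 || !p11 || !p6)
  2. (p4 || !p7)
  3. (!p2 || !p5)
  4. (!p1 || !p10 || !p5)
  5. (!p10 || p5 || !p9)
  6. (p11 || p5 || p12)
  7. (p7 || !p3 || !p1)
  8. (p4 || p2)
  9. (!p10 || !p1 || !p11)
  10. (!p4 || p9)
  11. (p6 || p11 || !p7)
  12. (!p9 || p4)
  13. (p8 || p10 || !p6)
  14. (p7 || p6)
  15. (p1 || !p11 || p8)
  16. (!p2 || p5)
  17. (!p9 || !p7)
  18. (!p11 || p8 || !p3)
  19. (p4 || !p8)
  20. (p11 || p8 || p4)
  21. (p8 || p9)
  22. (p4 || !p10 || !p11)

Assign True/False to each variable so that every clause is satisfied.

p1=True  p2=False  p3=False  p4=True  p5=True  p6=True  p7=False  p8=True  p9=True  p10=False  p11=True  p12=False

Pure literal: p3 appears only negated; assign p3 = False.
Branch on p1: take p1 = True.
Try p2 = False.
  then p4 is forced to True.
  then p9 is forced to True.
  then p7 is forced to False.
  then p6 is forced to True.
Try p5 = True.
  then p10 is forced to False.
  then p8 is forced to True.
p11, p12 are now unconstrained; take p11 = True, p12 = False.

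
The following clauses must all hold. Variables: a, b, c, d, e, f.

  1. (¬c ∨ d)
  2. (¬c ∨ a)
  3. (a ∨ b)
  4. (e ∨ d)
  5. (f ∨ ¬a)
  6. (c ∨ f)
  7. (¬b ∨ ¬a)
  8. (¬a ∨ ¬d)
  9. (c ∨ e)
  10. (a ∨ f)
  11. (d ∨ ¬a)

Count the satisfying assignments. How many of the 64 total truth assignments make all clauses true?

The models are:
  a=F b=T c=F d=F e=T f=T
  a=F b=T c=F d=T e=T f=T
That's 2 in total.

2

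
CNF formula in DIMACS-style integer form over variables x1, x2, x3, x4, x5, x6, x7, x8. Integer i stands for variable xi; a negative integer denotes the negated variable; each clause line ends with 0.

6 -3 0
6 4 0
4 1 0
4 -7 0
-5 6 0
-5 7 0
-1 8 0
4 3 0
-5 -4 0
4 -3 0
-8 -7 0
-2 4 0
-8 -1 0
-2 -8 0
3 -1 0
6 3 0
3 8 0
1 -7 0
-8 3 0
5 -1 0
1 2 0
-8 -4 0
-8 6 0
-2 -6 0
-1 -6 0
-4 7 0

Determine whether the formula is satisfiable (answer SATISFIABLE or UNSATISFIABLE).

UNSATISFIABLE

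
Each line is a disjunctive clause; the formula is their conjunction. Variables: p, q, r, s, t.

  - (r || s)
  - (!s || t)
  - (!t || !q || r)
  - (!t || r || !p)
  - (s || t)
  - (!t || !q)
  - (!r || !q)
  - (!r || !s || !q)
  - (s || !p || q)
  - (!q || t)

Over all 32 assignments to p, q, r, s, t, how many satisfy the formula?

4

The models are:
  p=0 q=0 r=0 s=1 t=1
  p=0 q=0 r=1 s=0 t=1
  p=0 q=0 r=1 s=1 t=1
  p=1 q=0 r=1 s=1 t=1
Count: 4.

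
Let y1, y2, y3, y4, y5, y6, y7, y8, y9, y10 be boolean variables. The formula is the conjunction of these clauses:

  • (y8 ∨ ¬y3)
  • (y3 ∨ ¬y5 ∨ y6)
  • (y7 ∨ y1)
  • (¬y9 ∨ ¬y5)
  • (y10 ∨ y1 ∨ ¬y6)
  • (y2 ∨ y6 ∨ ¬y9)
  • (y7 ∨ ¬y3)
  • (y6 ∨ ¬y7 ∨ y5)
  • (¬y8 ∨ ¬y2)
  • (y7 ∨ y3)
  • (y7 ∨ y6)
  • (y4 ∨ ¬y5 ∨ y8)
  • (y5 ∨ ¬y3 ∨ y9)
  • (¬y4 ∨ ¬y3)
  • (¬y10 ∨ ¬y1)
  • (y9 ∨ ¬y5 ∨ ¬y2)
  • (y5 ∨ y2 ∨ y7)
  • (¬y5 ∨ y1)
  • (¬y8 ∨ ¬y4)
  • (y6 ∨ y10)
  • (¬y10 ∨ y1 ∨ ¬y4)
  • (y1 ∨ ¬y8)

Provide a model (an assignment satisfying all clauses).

y1=T, y2=F, y3=F, y4=T, y5=T, y6=T, y7=T, y8=F, y9=F, y10=F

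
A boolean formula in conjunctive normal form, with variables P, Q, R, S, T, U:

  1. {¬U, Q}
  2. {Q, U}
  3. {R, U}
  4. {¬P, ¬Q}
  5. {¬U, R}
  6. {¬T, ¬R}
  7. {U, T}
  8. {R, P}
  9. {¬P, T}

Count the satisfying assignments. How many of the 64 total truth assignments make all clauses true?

Satisfying assignments:
  P=F Q=T R=T S=F T=F U=T
  P=F Q=T R=T S=T T=F U=T
That's 2 in total.

2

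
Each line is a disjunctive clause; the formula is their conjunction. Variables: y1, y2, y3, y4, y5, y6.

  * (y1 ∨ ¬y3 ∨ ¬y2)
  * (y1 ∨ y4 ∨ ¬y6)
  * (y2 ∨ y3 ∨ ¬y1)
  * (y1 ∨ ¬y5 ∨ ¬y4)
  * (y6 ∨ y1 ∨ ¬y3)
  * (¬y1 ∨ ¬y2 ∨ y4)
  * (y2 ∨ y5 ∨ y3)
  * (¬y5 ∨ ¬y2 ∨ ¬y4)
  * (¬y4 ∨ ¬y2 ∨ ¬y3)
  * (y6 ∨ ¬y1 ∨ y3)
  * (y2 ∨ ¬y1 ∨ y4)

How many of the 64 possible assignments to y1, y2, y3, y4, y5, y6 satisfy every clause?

11

Case analysis on y1 and y2:
  y1=1, y2=1: remaining (y3,y4,y5,y6) ∈ {(0,1,0,1)} — 1.
  y1=1, y2=0: remaining (y3,y4,y5,y6) ∈ {(1,1,0,0); (1,1,0,1); (1,1,1,0); (1,1,1,1)} — 4.
  y1=0, y2=1: remaining (y3,y4,y5,y6) ∈ {(0,0,0,0); (0,0,1,0); (0,1,0,0); (0,1,0,1)} — 4.
  y1=0, y2=0: remaining (y3,y4,y5,y6) ∈ {(0,0,1,0); (1,1,0,1)} — 2.
Total: 1 + 4 + 4 + 2 = 11.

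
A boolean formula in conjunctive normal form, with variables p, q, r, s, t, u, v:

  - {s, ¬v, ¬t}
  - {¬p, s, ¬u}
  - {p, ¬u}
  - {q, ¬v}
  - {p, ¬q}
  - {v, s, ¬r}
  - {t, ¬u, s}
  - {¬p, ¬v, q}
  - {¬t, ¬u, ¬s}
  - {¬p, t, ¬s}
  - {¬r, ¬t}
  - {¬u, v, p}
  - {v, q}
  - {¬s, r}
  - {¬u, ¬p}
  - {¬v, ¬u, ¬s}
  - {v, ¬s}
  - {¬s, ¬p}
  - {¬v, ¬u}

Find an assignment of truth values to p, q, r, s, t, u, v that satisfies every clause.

p=True  q=True  r=False  s=False  t=False  u=False  v=True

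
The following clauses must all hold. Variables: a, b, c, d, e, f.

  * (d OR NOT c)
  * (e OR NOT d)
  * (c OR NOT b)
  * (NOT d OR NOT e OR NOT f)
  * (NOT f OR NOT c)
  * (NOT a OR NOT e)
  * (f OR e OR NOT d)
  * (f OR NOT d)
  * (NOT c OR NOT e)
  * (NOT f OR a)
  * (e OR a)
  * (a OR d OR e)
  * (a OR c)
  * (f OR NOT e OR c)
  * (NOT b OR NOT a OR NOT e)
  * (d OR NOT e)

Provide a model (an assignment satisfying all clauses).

a=T, b=F, c=F, d=F, e=F, f=F

b occurs only negated in the remaining clauses — set b = False.
Try a = True.
  then e is forced to False.
  then d is forced to False.
  then c is forced to False.
f is now unconstrained; take f = False.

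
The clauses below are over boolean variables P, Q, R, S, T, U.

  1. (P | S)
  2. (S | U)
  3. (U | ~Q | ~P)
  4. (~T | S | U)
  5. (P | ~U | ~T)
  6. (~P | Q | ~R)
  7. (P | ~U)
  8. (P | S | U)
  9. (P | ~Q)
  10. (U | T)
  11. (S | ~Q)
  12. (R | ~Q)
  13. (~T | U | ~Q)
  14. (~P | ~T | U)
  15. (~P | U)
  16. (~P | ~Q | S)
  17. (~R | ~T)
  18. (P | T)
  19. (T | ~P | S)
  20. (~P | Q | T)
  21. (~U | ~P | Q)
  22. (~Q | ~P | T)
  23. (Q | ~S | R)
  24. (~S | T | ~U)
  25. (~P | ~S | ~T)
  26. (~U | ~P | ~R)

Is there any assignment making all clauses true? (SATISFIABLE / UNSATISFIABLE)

UNSATISFIABLE

P = True:
  propagation gives U=True, Q=True, S=True, R=True; an empty clause results — contradiction.
P = False:
  propagation gives S=True, U=False, Q=False, T=True; an empty clause results — contradiction.
Every branch closes, so no satisfying assignment exists.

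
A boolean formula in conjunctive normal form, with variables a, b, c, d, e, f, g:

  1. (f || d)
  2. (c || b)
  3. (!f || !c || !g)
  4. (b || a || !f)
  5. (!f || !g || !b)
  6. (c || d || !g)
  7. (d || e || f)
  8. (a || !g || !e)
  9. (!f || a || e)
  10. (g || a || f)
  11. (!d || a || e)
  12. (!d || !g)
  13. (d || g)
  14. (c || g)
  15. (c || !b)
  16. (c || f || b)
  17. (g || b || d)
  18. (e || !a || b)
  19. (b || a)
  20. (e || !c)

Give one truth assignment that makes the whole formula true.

Try a = True.
Branch on b: take b = True.
  then c is forced to True.
  then e is forced to True.
For the remaining variables, d = True, f = True, g = False works.
Check each clause:
  1. (f || d) — d is true.
  2. (b || c) — b is true.
  3. (!c || !g || !f) — !g is true.
  4. (a || !f || b) — a is true.
  5. (!f || !b || !g) — !g is true.
  6. (c || d || !g) — !g is true.
  7. (e || d || f) — d is true.
  8. (!e || !g || a) — !g is true.
  9. (e || !f || a) — a is true.
  10. (f || g || a) — a is true.
  11. (a || e || !d) — a is true.
  12. (!g || !d) — !g is true.
  13. (d || g) — d is true.
  14. (g || c) — c is true.
  15. (!b || c) — c is true.
  16. (b || f || c) — b is true.
  17. (b || d || g) — b is true.
  18. (!a || b || e) — b is true.
  19. (b || a) — a is true.
  20. (!c || e) — e is true.

a = 1, b = 1, c = 1, d = 1, e = 1, f = 1, g = 0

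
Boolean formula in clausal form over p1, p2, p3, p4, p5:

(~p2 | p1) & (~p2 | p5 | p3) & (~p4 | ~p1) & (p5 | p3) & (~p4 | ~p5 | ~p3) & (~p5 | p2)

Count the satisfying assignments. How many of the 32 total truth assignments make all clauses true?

6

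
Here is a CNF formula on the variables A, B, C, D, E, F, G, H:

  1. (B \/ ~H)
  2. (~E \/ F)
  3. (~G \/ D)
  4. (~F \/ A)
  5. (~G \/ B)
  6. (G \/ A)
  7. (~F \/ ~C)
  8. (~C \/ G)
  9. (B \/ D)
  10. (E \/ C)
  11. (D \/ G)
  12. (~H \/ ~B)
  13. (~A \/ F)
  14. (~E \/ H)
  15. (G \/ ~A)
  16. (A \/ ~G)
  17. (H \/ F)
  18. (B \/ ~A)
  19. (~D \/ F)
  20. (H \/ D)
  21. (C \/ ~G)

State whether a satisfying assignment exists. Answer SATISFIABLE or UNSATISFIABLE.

G = True:
  propagation gives D=True, B=True, H=False, E=False; an empty clause results — contradiction.
G = False:
  propagation gives A=True; an empty clause results — contradiction.
Every branch closes, so no satisfying assignment exists.

UNSATISFIABLE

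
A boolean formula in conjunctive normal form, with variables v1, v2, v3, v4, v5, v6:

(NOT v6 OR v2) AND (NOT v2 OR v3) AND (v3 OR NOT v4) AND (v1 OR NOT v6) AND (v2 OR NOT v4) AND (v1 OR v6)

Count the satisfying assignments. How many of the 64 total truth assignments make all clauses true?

12

Split on v2, then v6.
  v2=T, v6=T: remaining (v1,v3,v4,v5) ∈ {(T,T,F,F); (T,T,F,T); (T,T,T,F); (T,T,T,T)} — 4.
  v2=T, v6=F: remaining (v1,v3,v4,v5) ∈ {(T,T,F,F); (T,T,F,T); (T,T,T,F); (T,T,T,T)} — 4.
  v2=F, v6=T: a clause becomes empty — 0.
  v2=F, v6=F: remaining (v1,v3,v4,v5) ∈ {(T,F,F,F); (T,F,F,T); (T,T,F,F); (T,T,F,T)} — 4.
Total: 4 + 4 + 0 + 4 = 12.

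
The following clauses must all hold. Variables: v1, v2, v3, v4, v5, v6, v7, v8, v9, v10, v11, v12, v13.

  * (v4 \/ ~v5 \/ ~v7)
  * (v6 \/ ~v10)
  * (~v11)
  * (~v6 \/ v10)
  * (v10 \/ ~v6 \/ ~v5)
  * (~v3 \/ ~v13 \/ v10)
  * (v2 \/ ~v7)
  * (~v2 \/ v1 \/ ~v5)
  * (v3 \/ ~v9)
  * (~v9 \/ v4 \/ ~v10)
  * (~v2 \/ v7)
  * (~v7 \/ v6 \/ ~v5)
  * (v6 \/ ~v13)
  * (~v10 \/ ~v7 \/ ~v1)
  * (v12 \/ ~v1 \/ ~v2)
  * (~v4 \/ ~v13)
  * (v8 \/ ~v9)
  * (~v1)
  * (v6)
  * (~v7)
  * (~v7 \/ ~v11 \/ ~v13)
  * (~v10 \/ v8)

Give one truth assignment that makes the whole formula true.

Unit propagation: (~v11) forces v11 = False.
The clause (~v1) is unit: v1 must be False.
(v6) is a unit clause, so v6 = True.
(v10) is a unit clause, so v10 = True.
Unit propagation: (~v7) forces v7 = False.
Unit propagation: (~v2) forces v2 = False.
Unit propagation: (v8) forces v8 = True.
Pure literal: v3 appears only positively; assign v3 = True.
Pure literal: v9 appears only negated; assign v9 = False.
Try v4 = False.
v5, v12, v13 are now unconstrained; take v5 = True, v12 = True, v13 = False.

v1=False, v2=False, v3=True, v4=False, v5=True, v6=True, v7=False, v8=True, v9=False, v10=True, v11=False, v12=True, v13=False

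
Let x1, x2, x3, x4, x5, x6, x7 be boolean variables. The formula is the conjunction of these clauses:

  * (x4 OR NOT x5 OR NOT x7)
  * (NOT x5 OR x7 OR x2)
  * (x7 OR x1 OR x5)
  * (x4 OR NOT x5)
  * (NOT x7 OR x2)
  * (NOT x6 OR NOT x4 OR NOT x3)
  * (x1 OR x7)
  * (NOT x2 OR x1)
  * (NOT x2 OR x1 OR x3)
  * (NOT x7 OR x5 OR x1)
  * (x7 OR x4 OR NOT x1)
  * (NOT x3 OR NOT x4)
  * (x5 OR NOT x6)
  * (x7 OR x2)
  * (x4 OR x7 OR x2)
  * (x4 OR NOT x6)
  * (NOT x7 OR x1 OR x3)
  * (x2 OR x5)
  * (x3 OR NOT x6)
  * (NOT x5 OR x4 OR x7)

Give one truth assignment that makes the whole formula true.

x1=T  x2=T  x3=F  x4=F  x5=F  x6=F  x7=T

Pure literal: x6 appears only negated; assign x6 = False.
Branch on x1: take x1 = True.
The remaining clauses are satisfied by x2 = True, x3 = False, x4 = False, x5 = False, x7 = True.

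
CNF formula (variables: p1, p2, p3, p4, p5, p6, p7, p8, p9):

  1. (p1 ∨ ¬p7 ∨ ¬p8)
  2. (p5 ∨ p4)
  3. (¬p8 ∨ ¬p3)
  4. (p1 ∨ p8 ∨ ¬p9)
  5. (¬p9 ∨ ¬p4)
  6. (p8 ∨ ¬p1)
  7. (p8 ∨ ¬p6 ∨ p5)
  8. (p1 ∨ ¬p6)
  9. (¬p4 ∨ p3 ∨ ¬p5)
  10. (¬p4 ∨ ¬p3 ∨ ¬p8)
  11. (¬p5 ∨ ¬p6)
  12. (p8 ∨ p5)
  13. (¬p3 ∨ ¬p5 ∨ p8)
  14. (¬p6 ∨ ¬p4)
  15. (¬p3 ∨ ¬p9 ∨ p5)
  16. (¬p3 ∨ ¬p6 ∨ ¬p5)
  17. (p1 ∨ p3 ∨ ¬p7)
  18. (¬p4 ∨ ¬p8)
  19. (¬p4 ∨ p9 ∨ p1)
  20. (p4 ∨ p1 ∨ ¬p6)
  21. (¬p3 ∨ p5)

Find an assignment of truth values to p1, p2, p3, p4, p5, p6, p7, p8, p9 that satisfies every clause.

p1=1, p2=1, p3=0, p4=0, p5=1, p6=0, p7=0, p8=1, p9=1

p6 occurs only negated in the remaining clauses — set p6 = False.
p7 occurs only negated in the remaining clauses — set p7 = False.
Try p1 = True.
  then p8 is forced to True.
  then p3 is forced to False.
  then p4 is forced to False.
  then p5 is forced to True.
p2, p9 are now unconstrained; take p2 = True, p9 = True.
Every clause has at least one true literal under this assignment.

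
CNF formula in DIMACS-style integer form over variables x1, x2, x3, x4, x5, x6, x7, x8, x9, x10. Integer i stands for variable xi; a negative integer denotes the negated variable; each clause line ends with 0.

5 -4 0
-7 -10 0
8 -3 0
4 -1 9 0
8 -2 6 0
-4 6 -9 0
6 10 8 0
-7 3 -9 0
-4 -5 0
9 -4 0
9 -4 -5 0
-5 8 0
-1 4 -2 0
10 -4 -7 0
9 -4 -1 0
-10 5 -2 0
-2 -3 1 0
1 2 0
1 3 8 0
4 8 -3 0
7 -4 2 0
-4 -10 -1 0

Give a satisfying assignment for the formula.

x1=True  x2=False  x3=True  x4=False  x5=False  x6=False  x7=True  x8=True  x9=True  x10=False

x8 occurs only positively in the remaining clauses — set x8 = True.
Try x1 = True.
Branch on x2: take x2 = False.
Set x3 = True and propagate.
The remaining clauses are satisfied by x4 = False, x5 = False, x6 = False, x7 = True, x9 = True, x10 = False.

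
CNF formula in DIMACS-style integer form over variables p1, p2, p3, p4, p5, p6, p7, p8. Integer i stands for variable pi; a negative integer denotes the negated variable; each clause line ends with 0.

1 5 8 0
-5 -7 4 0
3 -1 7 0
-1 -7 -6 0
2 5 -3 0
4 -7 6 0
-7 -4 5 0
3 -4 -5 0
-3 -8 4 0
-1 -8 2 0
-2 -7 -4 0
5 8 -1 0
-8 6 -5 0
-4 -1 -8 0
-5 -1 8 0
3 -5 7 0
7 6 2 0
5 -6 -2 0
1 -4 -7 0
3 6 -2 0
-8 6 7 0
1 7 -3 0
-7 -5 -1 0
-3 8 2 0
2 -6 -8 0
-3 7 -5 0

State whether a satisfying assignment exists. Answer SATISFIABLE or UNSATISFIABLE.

p7 = True:
  p5 = True:
    propagation gives p4=True, p3=True, p2=False, p1=True; an empty clause results — contradiction.
  p5 = False:
    propagation gives p4=False, p6=True, p1=False, p8=True; an empty clause results — contradiction.
p7 = False:
  p8 = True:
    propagation gives p6=True, p2=True, p5=True, p3=True; an empty clause results — contradiction.
  p8 = False:
    p3 = True:
      propagation gives p1=True, p5=True; contradiction.
    p3 = False:
      propagation gives p1=False, p5=True; contradiction.
Every branch closes, so no satisfying assignment exists.

UNSATISFIABLE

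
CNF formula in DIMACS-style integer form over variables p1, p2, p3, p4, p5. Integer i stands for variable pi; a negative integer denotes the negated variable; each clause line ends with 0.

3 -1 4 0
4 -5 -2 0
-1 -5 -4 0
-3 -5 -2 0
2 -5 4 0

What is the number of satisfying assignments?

17

Case analysis on p4 and p5:
  p4=1, p5=1: remaining (p1,p2,p3) ∈ {(0,0,0); (0,0,1); (0,1,0)} — 3.
  p4=1, p5=0: p1, p2, p3 free → 2^3 = 8.
  p4=0, p5=1: a clause becomes empty — 0.
  p4=0, p5=0: p2 free; 3 ways for (p1,p3) × 2^1 = 6.
Total: 3 + 8 + 0 + 6 = 17.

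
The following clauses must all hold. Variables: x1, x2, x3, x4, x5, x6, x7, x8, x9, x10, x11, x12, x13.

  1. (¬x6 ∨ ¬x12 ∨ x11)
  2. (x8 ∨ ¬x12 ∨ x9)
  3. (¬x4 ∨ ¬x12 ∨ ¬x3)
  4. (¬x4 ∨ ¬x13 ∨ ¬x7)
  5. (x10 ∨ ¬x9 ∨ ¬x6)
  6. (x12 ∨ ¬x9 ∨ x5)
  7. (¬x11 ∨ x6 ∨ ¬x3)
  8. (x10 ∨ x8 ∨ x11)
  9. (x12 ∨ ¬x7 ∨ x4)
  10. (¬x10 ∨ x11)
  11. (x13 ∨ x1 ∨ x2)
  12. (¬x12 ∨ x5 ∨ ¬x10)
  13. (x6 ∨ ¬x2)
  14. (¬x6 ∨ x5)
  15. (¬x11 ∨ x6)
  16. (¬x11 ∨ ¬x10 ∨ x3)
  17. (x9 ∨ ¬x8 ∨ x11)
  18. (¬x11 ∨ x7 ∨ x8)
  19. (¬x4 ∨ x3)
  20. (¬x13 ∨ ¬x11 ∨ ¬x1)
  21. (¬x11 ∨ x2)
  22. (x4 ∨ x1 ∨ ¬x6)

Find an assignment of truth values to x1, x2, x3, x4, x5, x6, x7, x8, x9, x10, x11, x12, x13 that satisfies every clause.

x1=0, x2=0, x3=1, x4=0, x5=1, x6=0, x7=1, x8=1, x9=1, x10=0, x11=0, x12=1, x13=1

Check each clause:
  1. (¬x6 ∨ ¬x12 ∨ x11) — ¬x6 is true.
  2. (x9 ∨ ¬x12 ∨ x8) — x8 is true.
  3. (¬x12 ∨ ¬x4 ∨ ¬x3) — ¬x4 is true.
  4. (¬x13 ∨ ¬x4 ∨ ¬x7) — ¬x4 is true.
  5. (¬x6 ∨ ¬x9 ∨ x10) — ¬x6 is true.
  6. (x12 ∨ ¬x9 ∨ x5) — x12 is true.
  7. (x6 ∨ ¬x3 ∨ ¬x11) — ¬x11 is true.
  8. (x8 ∨ x10 ∨ x11) — x8 is true.
  9. (x4 ∨ ¬x7 ∨ x12) — x12 is true.
  10. (¬x10 ∨ x11) — ¬x10 is true.
  11. (x2 ∨ x13 ∨ x1) — x13 is true.
  12. (¬x12 ∨ x5 ∨ ¬x10) — x5 is true.
  13. (x6 ∨ ¬x2) — ¬x2 is true.
  14. (x5 ∨ ¬x6) — ¬x6 is true.
  15. (x6 ∨ ¬x11) — ¬x11 is true.
  16. (¬x11 ∨ x3 ∨ ¬x10) — x3 is true.
  17. (x9 ∨ ¬x8 ∨ x11) — x9 is true.
  18. (x8 ∨ ¬x11 ∨ x7) — x8 is true.
  19. (¬x4 ∨ x3) — x3 is true.
  20. (¬x13 ∨ ¬x11 ∨ ¬x1) — ¬x11 is true.
  21. (¬x11 ∨ x2) — ¬x11 is true.
  22. (x4 ∨ ¬x6 ∨ x1) — ¬x6 is true.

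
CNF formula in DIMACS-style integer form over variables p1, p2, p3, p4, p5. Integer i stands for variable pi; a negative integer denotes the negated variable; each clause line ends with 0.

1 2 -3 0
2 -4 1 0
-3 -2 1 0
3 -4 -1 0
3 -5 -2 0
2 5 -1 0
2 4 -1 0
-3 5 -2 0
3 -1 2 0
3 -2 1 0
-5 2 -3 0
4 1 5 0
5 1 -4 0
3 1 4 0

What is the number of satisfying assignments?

3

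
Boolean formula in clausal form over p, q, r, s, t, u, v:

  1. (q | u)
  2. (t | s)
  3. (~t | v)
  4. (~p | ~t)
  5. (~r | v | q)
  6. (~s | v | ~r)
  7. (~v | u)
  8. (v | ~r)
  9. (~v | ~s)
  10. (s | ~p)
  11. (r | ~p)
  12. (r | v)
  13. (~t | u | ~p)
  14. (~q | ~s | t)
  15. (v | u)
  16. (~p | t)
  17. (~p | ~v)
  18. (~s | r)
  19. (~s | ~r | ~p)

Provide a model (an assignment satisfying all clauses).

p=0, q=1, r=1, s=0, t=1, u=1, v=1

Check each clause:
  1. (q | u) — q is true.
  2. (t | s) — t is true.
  3. (~t | v) — v is true.
  4. (~t | ~p) — ~p is true.
  5. (~r | v | q) — q is true.
  6. (~s | ~r | v) — ~s is true.
  7. (~v | u) — u is true.
  8. (~r | v) — v is true.
  9. (~v | ~s) — ~s is true.
  10. (~p | s) — ~p is true.
  11. (~p | r) — r is true.
  12. (v | r) — r is true.
  13. (~p | u | ~t) — ~p is true.
  14. (~s | t | ~q) — ~s is true.
  15. (v | u) — u is true.
  16. (~p | t) — t is true.
  17. (~p | ~v) — ~p is true.
  18. (r | ~s) — r is true.
  19. (~r | ~s | ~p) — ~s is true.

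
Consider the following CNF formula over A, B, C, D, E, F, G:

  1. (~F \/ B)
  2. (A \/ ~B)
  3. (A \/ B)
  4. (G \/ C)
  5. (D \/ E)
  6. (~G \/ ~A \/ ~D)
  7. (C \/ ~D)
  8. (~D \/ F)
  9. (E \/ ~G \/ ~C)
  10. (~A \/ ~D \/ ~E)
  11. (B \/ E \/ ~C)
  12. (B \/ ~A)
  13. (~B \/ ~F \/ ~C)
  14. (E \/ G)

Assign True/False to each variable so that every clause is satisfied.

A=T  B=T  C=T  D=F  E=T  F=F  G=T

Try A = True.
  then B is forced to True.
Branch on C: take C = True.
  then F is forced to False.
  then D is forced to False.
  then E is forced to True.
G is now unconstrained; take G = True.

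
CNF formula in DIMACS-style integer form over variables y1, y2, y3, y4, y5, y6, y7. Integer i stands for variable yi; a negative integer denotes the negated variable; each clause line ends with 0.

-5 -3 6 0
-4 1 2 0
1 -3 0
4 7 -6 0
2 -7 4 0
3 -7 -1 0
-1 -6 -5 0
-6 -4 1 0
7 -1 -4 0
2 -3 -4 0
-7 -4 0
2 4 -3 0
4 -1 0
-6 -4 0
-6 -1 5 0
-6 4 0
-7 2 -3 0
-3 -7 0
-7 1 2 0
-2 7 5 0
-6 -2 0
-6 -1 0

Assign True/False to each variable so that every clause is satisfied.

y1=0  y2=1  y3=0  y4=0  y5=0  y6=0  y7=1

Check each clause:
  1. {¬y5, ¬y3, y6} — ¬y5 is true.
  2. {¬y4, y1, y2} — y2 is true.
  3. {y1, ¬y3} — ¬y3 is true.
  4. {y4, ¬y6, y7} — ¬y6 is true.
  5. {y4, y2, ¬y7} — y2 is true.
  6. {¬y1, y3, ¬y7} — ¬y1 is true.
  7. {¬y6, ¬y5, ¬y1} — ¬y6 is true.
  8. {¬y6, ¬y4, y1} — ¬y6 is true.
  9. {¬y4, ¬y1, y7} — ¬y4 is true.
  10. {¬y3, y2, ¬y4} — y2 is true.
  11. {¬y4, ¬y7} — ¬y4 is true.
  12. {y4, y2, ¬y3} — y2 is true.
  13. {¬y1, y4} — ¬y1 is true.
  14. {¬y6, ¬y4} — ¬y6 is true.
  15. {y5, ¬y6, ¬y1} — ¬y6 is true.
  16. {¬y6, y4} — ¬y6 is true.
  17. {y2, ¬y3, ¬y7} — y2 is true.
  18. {¬y7, ¬y3} — ¬y3 is true.
  19. {¬y7, y1, y2} — y2 is true.
  20. {¬y2, y5, y7} — y7 is true.
  21. {¬y6, ¬y2} — ¬y6 is true.
  22. {¬y6, ¬y1} — ¬y6 is true.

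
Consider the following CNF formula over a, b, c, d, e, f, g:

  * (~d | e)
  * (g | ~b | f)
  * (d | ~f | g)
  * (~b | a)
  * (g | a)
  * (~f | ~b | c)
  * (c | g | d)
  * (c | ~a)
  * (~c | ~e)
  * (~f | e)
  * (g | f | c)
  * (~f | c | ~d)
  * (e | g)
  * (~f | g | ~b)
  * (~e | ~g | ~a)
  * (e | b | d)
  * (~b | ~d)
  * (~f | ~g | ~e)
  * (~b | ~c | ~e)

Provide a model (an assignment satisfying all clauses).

Set a = False and propagate.
  then b is forced to False.
  then g is forced to True.
Branch on c: take c = False.
For the remaining variables, d = True, e = True, f = False works.
Every clause has at least one true literal under this assignment.

a=0, b=0, c=0, d=1, e=1, f=0, g=1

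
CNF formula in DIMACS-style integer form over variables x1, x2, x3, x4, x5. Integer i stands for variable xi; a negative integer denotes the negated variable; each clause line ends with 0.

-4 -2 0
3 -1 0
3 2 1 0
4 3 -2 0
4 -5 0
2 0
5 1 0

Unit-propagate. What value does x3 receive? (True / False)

True

(x2) is a unit clause: x2 = True.
In (~x2 | ~x4), ~x2 is now false; ~x4 must hold, so x4 = False.
(x3 | ~x2 | x4) with x4 = False, x2 = True leaves only x3, so x3 = True.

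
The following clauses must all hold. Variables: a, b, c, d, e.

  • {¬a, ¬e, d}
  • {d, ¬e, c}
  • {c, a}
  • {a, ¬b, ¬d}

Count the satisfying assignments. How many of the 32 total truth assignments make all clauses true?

18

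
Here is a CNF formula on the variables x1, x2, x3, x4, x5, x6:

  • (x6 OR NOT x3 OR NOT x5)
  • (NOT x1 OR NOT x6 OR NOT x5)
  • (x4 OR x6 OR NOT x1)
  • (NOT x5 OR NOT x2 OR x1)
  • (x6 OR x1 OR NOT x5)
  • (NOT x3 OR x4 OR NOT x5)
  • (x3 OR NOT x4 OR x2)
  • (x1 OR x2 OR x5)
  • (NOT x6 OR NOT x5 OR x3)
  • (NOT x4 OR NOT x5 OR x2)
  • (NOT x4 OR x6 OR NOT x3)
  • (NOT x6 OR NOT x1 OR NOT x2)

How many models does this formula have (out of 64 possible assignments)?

Case analysis on x5 and x6:
  x5=1, x6=1: a clause becomes empty — 0.
  x5=1, x6=0: remaining (x1,x2,x3,x4) ∈ {(1,1,0,1)} — 1.
  x5=0, x6=1: 7 of the 16 assignments to (x1,x2,x3,x4) work.
  x5=0, x6=0: remaining (x1,x2,x3,x4) ∈ {(0,1,0,0); (0,1,0,1); (0,1,1,0); (1,1,0,1)} — 4.
Total: 0 + 1 + 7 + 4 = 12.

12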